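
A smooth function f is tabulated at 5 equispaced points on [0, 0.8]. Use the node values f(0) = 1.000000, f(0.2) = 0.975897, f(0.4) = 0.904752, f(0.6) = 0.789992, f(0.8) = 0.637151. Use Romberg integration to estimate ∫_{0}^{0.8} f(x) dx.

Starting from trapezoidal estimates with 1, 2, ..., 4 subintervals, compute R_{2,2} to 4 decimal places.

R_{0,0} (trapezoid, 1 panel, h=0.8000): 0.654860
R_{1,0} (trapezoid, 2 panels, h=0.4000): 0.689331
R_{2,0} (trapezoid, 4 panels, h=0.2000): 0.697843
R_{1,1} = 0.689331 + (0.689331 − 0.654860)/3 = 0.700821
R_{2,1} = 0.697843 + (0.697843 − 0.689331)/3 = 0.700680
R_{2,2} = 0.700680 + (0.700680 − 0.700821)/15 = 0.700671

0.7007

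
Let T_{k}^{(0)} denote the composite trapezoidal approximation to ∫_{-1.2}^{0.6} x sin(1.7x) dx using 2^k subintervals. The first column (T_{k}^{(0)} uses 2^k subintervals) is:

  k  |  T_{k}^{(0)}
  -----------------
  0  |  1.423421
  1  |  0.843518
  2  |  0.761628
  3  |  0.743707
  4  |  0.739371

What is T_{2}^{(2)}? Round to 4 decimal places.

0.7399

T_{1}^{(1)} = 0.843518 + (0.843518 − 1.423421)/3 = 0.650217
T_{2}^{(1)} = (4·0.761628 − 0.843518) / 3 = 0.734331
T_{2}^{(2)} = 0.734331 + (0.734331 − 0.650217)/15 = 0.739939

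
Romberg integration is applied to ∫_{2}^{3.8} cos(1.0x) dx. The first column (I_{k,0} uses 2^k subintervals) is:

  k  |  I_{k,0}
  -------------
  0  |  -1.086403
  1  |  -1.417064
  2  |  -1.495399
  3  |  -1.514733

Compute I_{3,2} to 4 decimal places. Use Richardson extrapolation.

-1.5212

I_{2,1} = -1.495399 + (-1.495399 − (-1.417064))/3 = -1.521511
I_{3,1} = (4·(-1.514733) − (-1.495399)) / 3 = -1.521178
I_{3,2} = (16·(-1.521178) − (-1.521511)) / 15 = -1.521156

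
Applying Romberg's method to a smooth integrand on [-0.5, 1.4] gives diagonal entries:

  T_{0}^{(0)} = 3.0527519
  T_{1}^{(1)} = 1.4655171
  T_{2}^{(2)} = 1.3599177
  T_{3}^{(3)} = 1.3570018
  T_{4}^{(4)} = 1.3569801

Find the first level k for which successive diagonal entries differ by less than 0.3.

|T_{1}^{(1)} − T_{0}^{(0)}| = 1.5872348 ≥ 0.3
|T_{2}^{(2)} − T_{1}^{(1)}| = 0.1055994 < 0.3

k = 2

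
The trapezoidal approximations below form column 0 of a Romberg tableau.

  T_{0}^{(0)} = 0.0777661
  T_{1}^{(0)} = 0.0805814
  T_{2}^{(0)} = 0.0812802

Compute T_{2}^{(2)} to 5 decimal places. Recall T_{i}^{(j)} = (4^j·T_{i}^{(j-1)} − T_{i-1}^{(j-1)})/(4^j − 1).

Richardson extrapolation on the trapezoidal column (denominator 4−1=3):
T_{1}^{(1)} = (4·0.0805814 − 0.0777661) / 3 = 0.0815198
T_{2}^{(1)} = 0.0812802 + (0.0812802 − 0.0805814)/3 = 0.0815131
T_{2}^{(2)} = 0.0815131 + (0.0815131 − 0.0815198)/15 = 0.0815127

0.08151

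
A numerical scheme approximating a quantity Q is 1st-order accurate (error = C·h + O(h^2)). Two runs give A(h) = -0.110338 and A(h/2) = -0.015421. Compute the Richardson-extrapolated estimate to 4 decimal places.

0.0795

The leading error scales as h; refining by a factor of 2 reduces it by 2^1 = 2.
Extrapolated value = (2·A(h/2) − A(h)) / (2 − 1)
= (2·(-0.015421) − (-0.110338)) / 1
= 0.079496 / 1 = 0.079496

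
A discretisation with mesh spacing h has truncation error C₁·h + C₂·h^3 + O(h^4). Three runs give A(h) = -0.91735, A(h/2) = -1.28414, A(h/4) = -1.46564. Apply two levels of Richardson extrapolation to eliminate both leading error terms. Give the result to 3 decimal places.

-1.647

First eliminate the h term (factor 2^1 = 2):
  B₁ = (2·(-1.28414) − (-0.91735))/1 = -1.65093
  B₂ = (2·(-1.46564) − (-1.28414))/1 = -1.64714
Then eliminate the h^3 term (factor 2^3 = 8):
  (8·(-1.64714) − (-1.65093))/7 = -1.64660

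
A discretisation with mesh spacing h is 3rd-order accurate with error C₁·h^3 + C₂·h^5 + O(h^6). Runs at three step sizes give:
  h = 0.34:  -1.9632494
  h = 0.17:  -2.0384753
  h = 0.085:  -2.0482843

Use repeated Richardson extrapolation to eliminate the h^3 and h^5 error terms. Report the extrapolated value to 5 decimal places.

-2.04970

First eliminate the h^3 term (factor 2^3 = 8):
  B₁ = (8·(-2.0384753) − (-1.9632494))/7 = -2.0492219
  B₂ = (8·(-2.0482843) − (-2.0384753))/7 = -2.0496856
Then eliminate the h^5 term (factor 2^5 = 32):
  (32·(-2.0496856) − (-2.0492219))/31 = -2.0497006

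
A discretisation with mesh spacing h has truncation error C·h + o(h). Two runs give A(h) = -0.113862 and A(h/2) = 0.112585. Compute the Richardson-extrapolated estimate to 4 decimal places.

0.3390

The leading error scales as h; refining by a factor of 2 reduces it by 2^1 = 2.
Extrapolated value = (2·A(h/2) − A(h)) / (2 − 1)
= (2·0.112585 − (-0.113862)) / 1
= 0.339032 / 1 = 0.339032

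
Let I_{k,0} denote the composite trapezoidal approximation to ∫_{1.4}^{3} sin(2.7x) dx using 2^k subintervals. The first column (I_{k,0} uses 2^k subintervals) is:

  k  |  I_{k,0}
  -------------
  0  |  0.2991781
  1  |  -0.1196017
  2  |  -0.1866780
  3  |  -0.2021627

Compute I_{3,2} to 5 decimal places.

I_{2,1} = (4·(-0.1866780) − (-0.1196017)) / 3 = -0.2090368
I_{3,1} = -0.2021627 + (-0.2021627 − (-0.1866780))/3 = -0.2073243
I_{3,2} = (16·(-0.2073243) − (-0.2090368)) / 15 = -0.2072101

-0.20721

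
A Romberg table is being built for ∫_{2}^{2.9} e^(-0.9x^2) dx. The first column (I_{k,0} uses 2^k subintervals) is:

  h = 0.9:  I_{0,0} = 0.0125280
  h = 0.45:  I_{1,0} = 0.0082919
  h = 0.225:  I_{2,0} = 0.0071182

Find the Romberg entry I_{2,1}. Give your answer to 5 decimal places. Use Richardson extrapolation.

0.00673

Richardson extrapolation on the trapezoidal column (denominator 4−1=3):
I_{2,1} = (4·0.0071182 − 0.0082919) / 3 = 0.0067270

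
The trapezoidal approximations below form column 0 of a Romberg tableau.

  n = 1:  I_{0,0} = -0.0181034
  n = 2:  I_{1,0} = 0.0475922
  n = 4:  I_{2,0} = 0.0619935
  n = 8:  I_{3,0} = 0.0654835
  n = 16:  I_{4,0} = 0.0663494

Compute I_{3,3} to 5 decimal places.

0.06664

Richardson extrapolation on the trapezoidal column (denominator 4−1=3):
I_{1,1} = (4·0.0475922 − (-0.0181034)) / 3 = 0.0694907
I_{2,1} = 0.0619935 + (0.0619935 − 0.0475922)/3 = 0.0667939
I_{3,1} = (4·0.0654835 − 0.0619935) / 3 = 0.0666468
I_{2,2} = (16·0.0667939 − 0.0694907) / 15 = 0.0666141
I_{3,2} = (16·0.0666468 − 0.0667939) / 15 = 0.0666370
I_{3,3} = (64·0.0666370 − 0.0666141) / 63 = 0.0666374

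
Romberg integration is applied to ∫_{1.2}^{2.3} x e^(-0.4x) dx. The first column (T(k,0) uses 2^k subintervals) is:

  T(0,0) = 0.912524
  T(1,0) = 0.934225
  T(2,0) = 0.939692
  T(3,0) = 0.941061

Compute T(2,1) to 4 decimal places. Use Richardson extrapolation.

T(2,1) = (4·0.939692 − 0.934225) / 3 = 0.941514
(Column j=1 coincides with Simpson's rule on the same nodes.)

0.9415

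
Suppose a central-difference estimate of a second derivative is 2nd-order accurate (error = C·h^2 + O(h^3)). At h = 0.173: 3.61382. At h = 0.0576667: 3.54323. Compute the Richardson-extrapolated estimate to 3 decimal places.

3.534

Extrapolated value = (9·A(h/3) − A(h)) / (9 − 1)
= (9·3.54323 − 3.61382) / 8
= 28.27525 / 8 = 3.53441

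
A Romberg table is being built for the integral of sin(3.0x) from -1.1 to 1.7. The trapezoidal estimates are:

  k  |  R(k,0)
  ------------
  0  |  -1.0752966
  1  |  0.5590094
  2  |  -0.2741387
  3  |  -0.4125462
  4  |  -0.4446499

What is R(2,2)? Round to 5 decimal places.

Richardson extrapolation on the trapezoidal column (denominator 4−1=3):
R(1,1) = (4·0.5590094 − (-1.0752966)) / 3 = 1.1037781
R(2,1) = (4·(-0.2741387) − 0.5590094) / 3 = -0.5518547
R(2,2) = -0.5518547 + (-0.5518547 − 1.1037781)/15 = -0.6622302

-0.66223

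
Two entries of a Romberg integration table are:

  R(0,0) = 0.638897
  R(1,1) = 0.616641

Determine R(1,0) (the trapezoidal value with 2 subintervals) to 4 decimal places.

From R(1,1) = (4·R(1,0) − R(0,0))/3, solve for R(1,0):
4·R(1,0) = 3·0.616641 + 0.638897 = 2.488820
R(1,0) = 0.622205

0.6222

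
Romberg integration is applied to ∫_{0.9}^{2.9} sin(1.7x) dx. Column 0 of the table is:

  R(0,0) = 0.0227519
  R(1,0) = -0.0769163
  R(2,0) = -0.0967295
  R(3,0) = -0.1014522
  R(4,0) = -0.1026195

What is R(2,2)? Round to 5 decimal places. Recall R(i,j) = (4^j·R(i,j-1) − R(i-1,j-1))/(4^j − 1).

-0.10288

Richardson extrapolation on the trapezoidal column (denominator 4−1=3):
R(1,1) = -0.0769163 + (-0.0769163 − 0.0227519)/3 = -0.1101390
R(2,1) = -0.0967295 + (-0.0967295 − (-0.0769163))/3 = -0.1033339
R(2,2) = (16·(-0.1033339) − (-0.1101390)) / 15 = -0.1028802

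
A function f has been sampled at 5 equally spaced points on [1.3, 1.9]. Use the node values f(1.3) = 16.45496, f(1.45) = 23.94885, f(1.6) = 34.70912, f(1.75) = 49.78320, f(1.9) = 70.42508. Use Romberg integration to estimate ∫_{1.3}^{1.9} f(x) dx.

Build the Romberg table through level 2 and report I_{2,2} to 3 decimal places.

22.561

I_{0,0} (trapezoid, 1 panel, h=0.6000): 26.06401
I_{1,0} (trapezoid, 2 panels, h=0.3000): 23.44474
I_{2,0} (trapezoid, 4 panels, h=0.1500): 22.78218
I_{1,1} = 23.44474 + (23.44474 − 26.06401)/3 = 22.57165
I_{2,1} = 22.78218 + (22.78218 − 23.44474)/3 = 22.56133
I_{2,2} = 22.56133 + (22.56133 − 22.57165)/15 = 22.56064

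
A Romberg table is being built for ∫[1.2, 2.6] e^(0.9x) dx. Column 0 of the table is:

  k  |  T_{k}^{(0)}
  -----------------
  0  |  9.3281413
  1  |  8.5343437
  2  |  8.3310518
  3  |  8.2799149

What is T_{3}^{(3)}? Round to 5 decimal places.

8.26284

Richardson extrapolation on the trapezoidal column (denominator 4−1=3):
T_{1}^{(1)} = (4·8.5343437 − 9.3281413) / 3 = 8.2697445
T_{2}^{(1)} = (4·8.3310518 − 8.5343437) / 3 = 8.2632878
T_{3}^{(1)} = 8.2799149 + (8.2799149 − 8.3310518)/3 = 8.2628693
T_{2}^{(2)} = 8.2632878 + (8.2632878 − 8.2697445)/15 = 8.2628574
T_{3}^{(2)} = 8.2628693 + (8.2628693 − 8.2632878)/15 = 8.2628414
T_{3}^{(3)} = (64·8.2628414 − 8.2628574) / 63 = 8.2628411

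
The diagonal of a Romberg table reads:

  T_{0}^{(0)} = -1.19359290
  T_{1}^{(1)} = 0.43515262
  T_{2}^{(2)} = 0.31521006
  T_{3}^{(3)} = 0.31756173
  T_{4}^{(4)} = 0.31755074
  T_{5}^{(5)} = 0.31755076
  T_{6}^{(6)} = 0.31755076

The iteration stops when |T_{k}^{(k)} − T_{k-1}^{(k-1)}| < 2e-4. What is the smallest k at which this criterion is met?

k = 4

|T_{1}^{(1)} − T_{0}^{(0)}| = 1.62874552 ≥ 2e-4
|T_{2}^{(2)} − T_{1}^{(1)}| = 0.11994256 ≥ 2e-4
|T_{3}^{(3)} − T_{2}^{(2)}| = 0.00235167 ≥ 2e-4
|T_{4}^{(4)} − T_{3}^{(3)}| = 0.00001099 < 2e-4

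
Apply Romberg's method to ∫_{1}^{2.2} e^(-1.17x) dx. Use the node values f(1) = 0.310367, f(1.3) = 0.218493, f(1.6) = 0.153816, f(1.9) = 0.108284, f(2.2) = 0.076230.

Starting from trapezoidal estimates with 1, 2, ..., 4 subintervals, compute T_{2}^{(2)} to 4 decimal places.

T_{0}^{(0)} (trapezoid, 1 panel, h=1.2000): 0.231958
T_{1}^{(0)} (trapezoid, 2 panels, h=0.6000): 0.208269
T_{2}^{(0)} (trapezoid, 4 panels, h=0.3000): 0.202167
T_{1}^{(1)} = 0.208269 + (0.208269 − 0.231958)/3 = 0.200373
T_{2}^{(1)} = 0.202167 + (0.202167 − 0.208269)/3 = 0.200133
T_{2}^{(2)} = 0.200133 + (0.200133 − 0.200373)/15 = 0.200117

0.2001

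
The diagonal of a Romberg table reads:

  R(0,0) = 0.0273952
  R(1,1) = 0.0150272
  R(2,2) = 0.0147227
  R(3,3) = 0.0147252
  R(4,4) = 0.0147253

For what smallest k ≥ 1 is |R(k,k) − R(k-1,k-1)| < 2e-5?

k = 3

|R(1,1) − R(0,0)| = 0.0123680 ≥ 2e-5
|R(2,2) − R(1,1)| = 0.0003045 ≥ 2e-5
|R(3,3) − R(2,2)| = 0.0000025 < 2e-5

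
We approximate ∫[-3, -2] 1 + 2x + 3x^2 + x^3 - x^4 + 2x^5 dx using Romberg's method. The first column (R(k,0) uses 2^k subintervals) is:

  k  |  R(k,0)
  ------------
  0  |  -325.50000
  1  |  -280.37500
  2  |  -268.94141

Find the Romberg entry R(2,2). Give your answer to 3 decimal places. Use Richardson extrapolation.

-265.117

R(1,1) = -280.37500 + (-280.37500 − (-325.50000))/3 = -265.33333
R(2,1) = (4·(-268.94141) − (-280.37500)) / 3 = -265.13021
R(2,2) = (16·(-265.13021) − (-265.33333)) / 15 = -265.11667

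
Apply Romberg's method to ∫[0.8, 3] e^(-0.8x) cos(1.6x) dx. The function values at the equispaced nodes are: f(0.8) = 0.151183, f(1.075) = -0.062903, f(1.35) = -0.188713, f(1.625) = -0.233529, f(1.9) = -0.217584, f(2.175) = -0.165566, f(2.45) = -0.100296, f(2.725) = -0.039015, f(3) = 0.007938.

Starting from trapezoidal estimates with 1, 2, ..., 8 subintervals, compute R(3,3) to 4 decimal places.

R(0,0) (trapezoid, 1 panel, h=2.2000): 0.175033
R(1,0) (trapezoid, 2 panels, h=1.1000): -0.151826
R(2,0) (trapezoid, 4 panels, h=0.5500): -0.234868
R(3,0) (trapezoid, 8 panels, h=0.2750): -0.255213
R(1,1) = -0.151826 + (-0.151826 − 0.175033)/3 = -0.260779
R(2,1) = -0.234868 + (-0.234868 − (-0.151826))/3 = -0.262549
R(3,1) = -0.255213 + (-0.255213 − (-0.234868))/3 = -0.261995
R(2,2) = -0.262549 + (-0.262549 − (-0.260779))/15 = -0.262667
R(3,2) = -0.261995 + (-0.261995 − (-0.262549))/15 = -0.261958
R(3,3) = -0.261958 + (-0.261958 − (-0.262667))/63 = -0.261947

-0.2619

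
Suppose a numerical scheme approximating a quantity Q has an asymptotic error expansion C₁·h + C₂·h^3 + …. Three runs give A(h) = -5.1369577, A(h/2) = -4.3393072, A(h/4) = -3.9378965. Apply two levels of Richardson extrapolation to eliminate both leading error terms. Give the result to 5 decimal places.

-3.53575

First eliminate the h term (factor 2^1 = 2):
  B₁ = (2·(-4.3393072) − (-5.1369577))/1 = -3.5416567
  B₂ = (2·(-3.9378965) − (-4.3393072))/1 = -3.5364858
Then eliminate the h^3 term (factor 2^3 = 8):
  (8·(-3.5364858) − (-3.5416567))/7 = -3.5357471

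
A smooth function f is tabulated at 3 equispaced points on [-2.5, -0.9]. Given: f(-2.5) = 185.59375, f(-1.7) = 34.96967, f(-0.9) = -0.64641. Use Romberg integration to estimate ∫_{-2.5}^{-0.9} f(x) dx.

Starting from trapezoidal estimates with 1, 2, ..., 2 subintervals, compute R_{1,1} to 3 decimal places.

R_{0,0} (trapezoid, 1 panel, h=1.6000): 147.95787
R_{1,0} (trapezoid, 2 panels, h=0.8000): 101.95467
R_{1,1} = 101.95467 + (101.95467 − 147.95787)/3 = 86.62027

86.620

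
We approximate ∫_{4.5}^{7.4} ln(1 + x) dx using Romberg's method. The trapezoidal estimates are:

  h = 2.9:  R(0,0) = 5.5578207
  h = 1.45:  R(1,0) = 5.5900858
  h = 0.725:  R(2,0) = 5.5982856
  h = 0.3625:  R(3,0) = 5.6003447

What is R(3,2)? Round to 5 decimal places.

5.60103

Richardson extrapolation on the trapezoidal column (denominator 4−1=3):
R(2,1) = 5.5982856 + (5.5982856 − 5.5900858)/3 = 5.6010189
R(3,1) = 5.6003447 + (5.6003447 − 5.5982856)/3 = 5.6010311
R(3,2) = 5.6010311 + (5.6010311 − 5.6010189)/15 = 5.6010319
(Column j=1 coincides with Simpson's rule on the same nodes.)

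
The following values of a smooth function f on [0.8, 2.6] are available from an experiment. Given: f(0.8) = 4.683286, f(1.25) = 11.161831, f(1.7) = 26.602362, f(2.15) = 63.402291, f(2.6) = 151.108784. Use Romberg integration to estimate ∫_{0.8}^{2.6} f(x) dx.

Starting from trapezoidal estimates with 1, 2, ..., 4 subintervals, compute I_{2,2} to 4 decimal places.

75.9165

I_{0,0} (trapezoid, 1 panel, h=1.8000): 140.212863
I_{1,0} (trapezoid, 2 panels, h=0.9000): 94.048557
I_{2,0} (trapezoid, 4 panels, h=0.4500): 80.578134
I_{1,1} = 94.048557 + (94.048557 − 140.212863)/3 = 78.660455
I_{2,1} = 80.578134 + (80.578134 − 94.048557)/3 = 76.087993
I_{2,2} = 76.087993 + (76.087993 − 78.660455)/15 = 75.916496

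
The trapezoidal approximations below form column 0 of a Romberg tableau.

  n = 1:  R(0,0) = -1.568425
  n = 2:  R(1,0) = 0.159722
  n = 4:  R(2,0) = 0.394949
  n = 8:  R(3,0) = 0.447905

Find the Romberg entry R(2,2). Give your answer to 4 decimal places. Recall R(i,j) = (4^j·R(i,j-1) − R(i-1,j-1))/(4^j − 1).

0.4559

R(1,1) = (4·0.159722 − (-1.568425)) / 3 = 0.735771
R(2,1) = (4·0.394949 − 0.159722) / 3 = 0.473358
R(2,2) = 0.473358 + (0.473358 − 0.735771)/15 = 0.455864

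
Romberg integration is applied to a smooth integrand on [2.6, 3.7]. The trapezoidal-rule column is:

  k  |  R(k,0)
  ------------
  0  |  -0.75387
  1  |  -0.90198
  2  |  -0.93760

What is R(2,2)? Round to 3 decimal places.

R(1,1) = -0.90198 + (-0.90198 − (-0.75387))/3 = -0.95135
R(2,1) = (4·(-0.93760) − (-0.90198)) / 3 = -0.94947
R(2,2) = (16·(-0.94947) − (-0.95135)) / 15 = -0.94934

-0.949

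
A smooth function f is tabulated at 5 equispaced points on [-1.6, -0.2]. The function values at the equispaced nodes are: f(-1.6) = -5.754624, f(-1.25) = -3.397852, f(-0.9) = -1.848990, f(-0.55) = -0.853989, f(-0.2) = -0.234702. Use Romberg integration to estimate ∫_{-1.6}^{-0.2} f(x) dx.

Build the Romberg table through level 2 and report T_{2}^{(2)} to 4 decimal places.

-3.1138

T_{0}^{(0)} (trapezoid, 1 panel, h=1.4000): -4.192528
T_{1}^{(0)} (trapezoid, 2 panels, h=0.7000): -3.390557
T_{2}^{(0)} (trapezoid, 4 panels, h=0.3500): -3.183423
T_{1}^{(1)} = -3.390557 + (-3.390557 − (-4.192528))/3 = -3.123233
T_{2}^{(1)} = -3.183423 + (-3.183423 − (-3.390557))/3 = -3.114378
T_{2}^{(2)} = -3.114378 + (-3.114378 − (-3.123233))/15 = -3.113788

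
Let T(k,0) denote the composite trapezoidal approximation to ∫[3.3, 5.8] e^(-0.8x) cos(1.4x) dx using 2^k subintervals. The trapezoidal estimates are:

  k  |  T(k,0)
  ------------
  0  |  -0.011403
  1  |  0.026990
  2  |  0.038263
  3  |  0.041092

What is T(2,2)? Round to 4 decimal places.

Richardson extrapolation on the trapezoidal column (denominator 4−1=3):
T(1,1) = (4·0.026990 − (-0.011403)) / 3 = 0.039788
T(2,1) = (4·0.038263 − 0.026990) / 3 = 0.042021
T(2,2) = (16·0.042021 − 0.039788) / 15 = 0.042170

0.0422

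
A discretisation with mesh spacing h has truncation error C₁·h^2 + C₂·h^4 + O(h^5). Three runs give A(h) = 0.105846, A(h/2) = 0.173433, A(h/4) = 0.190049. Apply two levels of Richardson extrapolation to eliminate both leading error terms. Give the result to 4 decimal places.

0.1956

First eliminate the h^2 term (factor 2^2 = 4):
  B₁ = (4·0.173433 − 0.105846)/3 = 0.195962
  B₂ = (4·0.190049 − 0.173433)/3 = 0.195588
Then eliminate the h^4 term (factor 2^4 = 16):
  (16·0.195588 − 0.195962)/15 = 0.195563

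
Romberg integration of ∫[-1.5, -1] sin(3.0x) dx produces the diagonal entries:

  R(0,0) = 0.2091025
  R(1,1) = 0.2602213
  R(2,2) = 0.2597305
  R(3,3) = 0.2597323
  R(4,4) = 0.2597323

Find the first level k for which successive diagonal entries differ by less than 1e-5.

k = 3

|R(1,1) − R(0,0)| = 0.0511188 ≥ 1e-5
|R(2,2) − R(1,1)| = 0.0004908 ≥ 1e-5
|R(3,3) − R(2,2)| = 0.0000018 < 1e-5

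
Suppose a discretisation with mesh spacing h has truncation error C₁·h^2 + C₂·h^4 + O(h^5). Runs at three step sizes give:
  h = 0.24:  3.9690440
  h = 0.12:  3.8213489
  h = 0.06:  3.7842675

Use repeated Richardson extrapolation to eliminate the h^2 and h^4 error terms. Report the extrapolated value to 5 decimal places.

3.77189

First eliminate the h^2 term (factor 2^2 = 4):
  B₁ = (4·3.8213489 − 3.9690440)/3 = 3.7721172
  B₂ = (4·3.7842675 − 3.8213489)/3 = 3.7719070
Then eliminate the h^4 term (factor 2^4 = 16):
  (16·3.7719070 − 3.7721172)/15 = 3.7718930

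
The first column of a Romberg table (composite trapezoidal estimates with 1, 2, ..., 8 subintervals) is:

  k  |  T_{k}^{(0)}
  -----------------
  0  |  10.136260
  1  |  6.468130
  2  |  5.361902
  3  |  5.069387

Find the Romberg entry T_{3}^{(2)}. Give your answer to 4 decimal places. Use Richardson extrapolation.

4.9705

Richardson extrapolation on the trapezoidal column (denominator 4−1=3):
T_{2}^{(1)} = (4·5.361902 − 6.468130) / 3 = 4.993159
T_{3}^{(1)} = 5.069387 + (5.069387 − 5.361902)/3 = 4.971882
T_{3}^{(2)} = (16·4.971882 − 4.993159) / 15 = 4.970464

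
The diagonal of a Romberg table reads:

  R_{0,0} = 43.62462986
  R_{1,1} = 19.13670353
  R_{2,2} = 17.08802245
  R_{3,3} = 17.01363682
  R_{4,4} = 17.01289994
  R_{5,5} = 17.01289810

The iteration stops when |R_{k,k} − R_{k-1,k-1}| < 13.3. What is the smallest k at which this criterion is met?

k = 2

|R_{1,1} − R_{0,0}| = 24.48792633 ≥ 13.3
|R_{2,2} − R_{1,1}| = 2.04868108 < 13.3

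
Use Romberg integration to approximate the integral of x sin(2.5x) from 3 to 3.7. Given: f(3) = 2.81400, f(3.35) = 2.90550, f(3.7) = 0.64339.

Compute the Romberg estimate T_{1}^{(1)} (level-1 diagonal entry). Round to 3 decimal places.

1.759

T_{0}^{(0)} (trapezoid, 1 panel, h=0.7000): 1.21009
T_{1}^{(0)} (trapezoid, 2 panels, h=0.3500): 1.62197
T_{1}^{(1)} = 1.62197 + (1.62197 − 1.21009)/3 = 1.75926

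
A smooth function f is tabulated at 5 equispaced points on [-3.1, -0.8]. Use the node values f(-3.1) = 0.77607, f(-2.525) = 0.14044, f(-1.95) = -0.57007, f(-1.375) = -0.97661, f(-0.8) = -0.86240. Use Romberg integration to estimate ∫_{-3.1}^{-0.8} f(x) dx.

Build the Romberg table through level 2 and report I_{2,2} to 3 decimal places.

-0.874

I_{0,0} (trapezoid, 1 panel, h=2.3000): -0.09928
I_{1,0} (trapezoid, 2 panels, h=1.1500): -0.70522
I_{2,0} (trapezoid, 4 panels, h=0.5750): -0.83341
I_{1,1} = -0.70522 + (-0.70522 − (-0.09928))/3 = -0.90720
I_{2,1} = -0.83341 + (-0.83341 − (-0.70522))/3 = -0.87614
I_{2,2} = -0.87614 + (-0.87614 − (-0.90720))/15 = -0.87407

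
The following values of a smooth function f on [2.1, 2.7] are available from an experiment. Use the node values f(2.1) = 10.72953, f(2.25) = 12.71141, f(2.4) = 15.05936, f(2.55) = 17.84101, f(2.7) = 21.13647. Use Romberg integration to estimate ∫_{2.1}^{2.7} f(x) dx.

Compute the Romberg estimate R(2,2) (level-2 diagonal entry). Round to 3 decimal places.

9.210

R(0,0) (trapezoid, 1 panel, h=0.6000): 9.55980
R(1,0) (trapezoid, 2 panels, h=0.3000): 9.29771
R(2,0) (trapezoid, 4 panels, h=0.1500): 9.23172
R(1,1) = 9.29771 + (9.29771 − 9.55980)/3 = 9.21035
R(2,1) = 9.23172 + (9.23172 − 9.29771)/3 = 9.20972
R(2,2) = 9.20972 + (9.20972 − 9.21035)/15 = 9.20968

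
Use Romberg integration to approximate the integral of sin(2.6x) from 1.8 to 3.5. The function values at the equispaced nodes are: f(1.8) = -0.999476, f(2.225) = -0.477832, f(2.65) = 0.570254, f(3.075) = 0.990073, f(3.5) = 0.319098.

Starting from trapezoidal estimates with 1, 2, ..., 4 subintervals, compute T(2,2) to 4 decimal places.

T(0,0) (trapezoid, 1 panel, h=1.7000): -0.578321
T(1,0) (trapezoid, 2 panels, h=0.8500): 0.195555
T(2,0) (trapezoid, 4 panels, h=0.4250): 0.315480
T(1,1) = 0.195555 + (0.195555 − (-0.578321))/3 = 0.453514
T(2,1) = 0.315480 + (0.315480 − 0.195555)/3 = 0.355455
T(2,2) = 0.355455 + (0.355455 − 0.453514)/15 = 0.348918

0.3489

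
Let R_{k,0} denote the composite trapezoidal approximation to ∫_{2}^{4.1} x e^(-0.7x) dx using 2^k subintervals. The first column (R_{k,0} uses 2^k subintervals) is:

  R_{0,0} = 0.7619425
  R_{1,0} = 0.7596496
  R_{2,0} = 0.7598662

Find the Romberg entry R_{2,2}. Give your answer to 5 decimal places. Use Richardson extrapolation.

0.76001

Richardson extrapolation on the trapezoidal column (denominator 4−1=3):
R_{1,1} = (4·0.7596496 − 0.7619425) / 3 = 0.7588853
R_{2,1} = 0.7598662 + (0.7598662 − 0.7596496)/3 = 0.7599384
R_{2,2} = (16·0.7599384 − 0.7588853) / 15 = 0.7600086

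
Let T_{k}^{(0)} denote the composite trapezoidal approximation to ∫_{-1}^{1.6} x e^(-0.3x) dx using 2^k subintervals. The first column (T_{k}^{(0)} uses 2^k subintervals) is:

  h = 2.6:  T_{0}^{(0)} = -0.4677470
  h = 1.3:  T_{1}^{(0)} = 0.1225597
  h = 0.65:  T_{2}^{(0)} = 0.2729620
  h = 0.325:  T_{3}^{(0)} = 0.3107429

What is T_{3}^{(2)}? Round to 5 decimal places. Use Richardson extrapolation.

Richardson extrapolation on the trapezoidal column (denominator 4−1=3):
T_{2}^{(1)} = 0.2729620 + (0.2729620 − 0.1225597)/3 = 0.3230961
T_{3}^{(1)} = (4·0.3107429 − 0.2729620) / 3 = 0.3233365
T_{3}^{(2)} = (16·0.3233365 − 0.3230961) / 15 = 0.3233525

0.32335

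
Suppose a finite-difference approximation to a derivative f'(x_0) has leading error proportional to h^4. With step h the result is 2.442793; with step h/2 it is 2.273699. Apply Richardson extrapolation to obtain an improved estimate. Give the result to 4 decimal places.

2.2624

Extrapolated value = (16·A(h/2) − A(h)) / (16 − 1)
= (16·2.273699 − 2.442793) / 15
= 33.936391 / 15 = 2.262426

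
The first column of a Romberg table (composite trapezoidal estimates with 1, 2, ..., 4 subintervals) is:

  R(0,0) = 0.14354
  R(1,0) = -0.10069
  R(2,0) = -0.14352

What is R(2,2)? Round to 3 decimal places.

-0.156

Richardson extrapolation on the trapezoidal column (denominator 4−1=3):
R(1,1) = (4·(-0.10069) − 0.14354) / 3 = -0.18210
R(2,1) = (4·(-0.14352) − (-0.10069)) / 3 = -0.15780
R(2,2) = (16·(-0.15780) − (-0.18210)) / 15 = -0.15618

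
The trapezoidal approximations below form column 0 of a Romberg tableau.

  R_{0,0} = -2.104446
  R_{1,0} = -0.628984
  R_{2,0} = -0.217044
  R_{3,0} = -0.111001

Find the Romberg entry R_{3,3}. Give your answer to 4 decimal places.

-0.0754

Richardson extrapolation on the trapezoidal column (denominator 4−1=3):
R_{1,1} = (4·(-0.628984) − (-2.104446)) / 3 = -0.137163
R_{2,1} = -0.217044 + (-0.217044 − (-0.628984))/3 = -0.079731
R_{3,1} = (4·(-0.111001) − (-0.217044)) / 3 = -0.075653
R_{2,2} = -0.079731 + (-0.079731 − (-0.137163))/15 = -0.075902
R_{3,2} = -0.075653 + (-0.075653 − (-0.079731))/15 = -0.075381
R_{3,3} = (64·(-0.075381) − (-0.075902)) / 63 = -0.075373
(Column j=1 coincides with Simpson's rule on the same nodes.)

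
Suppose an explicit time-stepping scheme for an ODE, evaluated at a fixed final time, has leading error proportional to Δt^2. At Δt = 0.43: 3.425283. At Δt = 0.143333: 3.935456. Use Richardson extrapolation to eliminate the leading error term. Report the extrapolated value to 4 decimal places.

3.9992

Extrapolated value = (9·A(Δt/3) − A(Δt)) / (9 − 1)
= (9·3.935456 − 3.425283) / 8
= 31.993821 / 8 = 3.999228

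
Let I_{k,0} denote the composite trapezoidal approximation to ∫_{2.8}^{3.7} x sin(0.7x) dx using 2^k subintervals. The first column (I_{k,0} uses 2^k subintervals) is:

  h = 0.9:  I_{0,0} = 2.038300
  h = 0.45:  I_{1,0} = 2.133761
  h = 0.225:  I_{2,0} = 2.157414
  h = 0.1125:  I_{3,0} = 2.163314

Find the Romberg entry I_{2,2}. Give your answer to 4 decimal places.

2.1653

I_{1,1} = 2.133761 + (2.133761 − 2.038300)/3 = 2.165581
I_{2,1} = 2.157414 + (2.157414 − 2.133761)/3 = 2.165298
I_{2,2} = 2.165298 + (2.165298 − 2.165581)/15 = 2.165279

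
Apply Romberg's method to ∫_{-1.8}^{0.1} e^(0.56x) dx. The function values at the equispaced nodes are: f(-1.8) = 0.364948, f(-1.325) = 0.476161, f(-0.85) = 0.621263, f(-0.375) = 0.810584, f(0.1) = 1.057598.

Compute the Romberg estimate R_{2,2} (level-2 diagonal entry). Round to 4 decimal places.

R_{0,0} (trapezoid, 1 panel, h=1.9000): 1.351419
R_{1,0} (trapezoid, 2 panels, h=0.9500): 1.265909
R_{2,0} (trapezoid, 4 panels, h=0.4750): 1.244158
R_{1,1} = 1.265909 + (1.265909 − 1.351419)/3 = 1.237406
R_{2,1} = 1.244158 + (1.244158 − 1.265909)/3 = 1.236908
R_{2,2} = 1.236908 + (1.236908 − 1.237406)/15 = 1.236875

1.2369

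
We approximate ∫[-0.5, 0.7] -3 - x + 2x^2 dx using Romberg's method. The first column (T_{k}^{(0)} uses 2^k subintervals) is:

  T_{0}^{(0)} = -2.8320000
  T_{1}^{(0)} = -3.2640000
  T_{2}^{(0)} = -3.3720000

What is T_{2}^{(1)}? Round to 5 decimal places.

-3.40800

Richardson extrapolation on the trapezoidal column (denominator 4−1=3):
T_{2}^{(1)} = -3.3720000 + (-3.3720000 − (-3.2640000))/3 = -3.4080000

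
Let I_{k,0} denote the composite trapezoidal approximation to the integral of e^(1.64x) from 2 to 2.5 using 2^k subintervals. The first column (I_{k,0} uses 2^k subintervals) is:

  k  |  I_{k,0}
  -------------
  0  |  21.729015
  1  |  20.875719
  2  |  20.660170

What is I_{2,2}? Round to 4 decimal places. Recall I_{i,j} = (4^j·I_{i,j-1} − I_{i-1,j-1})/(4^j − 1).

20.5881

I_{1,1} = (4·20.875719 − 21.729015) / 3 = 20.591287
I_{2,1} = (4·20.660170 − 20.875719) / 3 = 20.588320
I_{2,2} = (16·20.588320 − 20.591287) / 15 = 20.588122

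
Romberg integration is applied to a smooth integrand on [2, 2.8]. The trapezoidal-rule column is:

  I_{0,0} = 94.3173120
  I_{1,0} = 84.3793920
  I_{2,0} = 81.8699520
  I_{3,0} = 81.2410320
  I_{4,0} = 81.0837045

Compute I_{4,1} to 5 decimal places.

Richardson extrapolation on the trapezoidal column (denominator 4−1=3):
I_{4,1} = 81.0837045 + (81.0837045 − 81.2410320)/3 = 81.0312620

81.03126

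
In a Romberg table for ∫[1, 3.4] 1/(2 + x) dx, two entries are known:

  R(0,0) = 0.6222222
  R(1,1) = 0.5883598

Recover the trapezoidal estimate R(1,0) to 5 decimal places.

From R(1,1) = (4·R(1,0) − R(0,0))/3, solve for R(1,0):
4·R(1,0) = 3·0.5883598 + 0.6222222 = 2.3873016
R(1,0) = 0.5968254

0.59683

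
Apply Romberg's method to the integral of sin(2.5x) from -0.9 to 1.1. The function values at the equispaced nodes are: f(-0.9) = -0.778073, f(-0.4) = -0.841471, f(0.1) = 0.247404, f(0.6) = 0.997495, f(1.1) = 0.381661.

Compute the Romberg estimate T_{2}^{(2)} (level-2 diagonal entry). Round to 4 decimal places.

T_{0}^{(0)} (trapezoid, 1 panel, h=2.0000): -0.396412
T_{1}^{(0)} (trapezoid, 2 panels, h=1.0000): 0.049198
T_{2}^{(0)} (trapezoid, 4 panels, h=0.5000): 0.102611
T_{1}^{(1)} = 0.049198 + (0.049198 − (-0.396412))/3 = 0.197735
T_{2}^{(1)} = 0.102611 + (0.102611 − 0.049198)/3 = 0.120415
T_{2}^{(2)} = 0.120415 + (0.120415 − 0.197735)/15 = 0.115260

0.1153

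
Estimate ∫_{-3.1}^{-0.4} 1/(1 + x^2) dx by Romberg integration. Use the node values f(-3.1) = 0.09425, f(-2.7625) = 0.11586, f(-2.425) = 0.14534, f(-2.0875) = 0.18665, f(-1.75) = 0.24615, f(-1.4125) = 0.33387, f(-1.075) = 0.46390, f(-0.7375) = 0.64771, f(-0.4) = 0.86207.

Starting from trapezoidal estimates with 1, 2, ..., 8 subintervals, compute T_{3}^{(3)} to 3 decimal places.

0.878

T_{0}^{(0)} (trapezoid, 1 panel, h=2.7000): 1.29103
T_{1}^{(0)} (trapezoid, 2 panels, h=1.3500): 0.97782
T_{2}^{(0)} (trapezoid, 4 panels, h=0.6750): 0.90015
T_{3}^{(0)} (trapezoid, 8 panels, h=0.3375): 0.88345
T_{1}^{(1)} = 0.97782 + (0.97782 − 1.29103)/3 = 0.87342
T_{2}^{(1)} = 0.90015 + (0.90015 − 0.97782)/3 = 0.87426
T_{3}^{(1)} = 0.88345 + (0.88345 − 0.90015)/3 = 0.87788
T_{2}^{(2)} = 0.87426 + (0.87426 − 0.87342)/15 = 0.87432
T_{3}^{(2)} = 0.87788 + (0.87788 − 0.87426)/15 = 0.87812
T_{3}^{(3)} = 0.87812 + (0.87812 − 0.87432)/63 = 0.87818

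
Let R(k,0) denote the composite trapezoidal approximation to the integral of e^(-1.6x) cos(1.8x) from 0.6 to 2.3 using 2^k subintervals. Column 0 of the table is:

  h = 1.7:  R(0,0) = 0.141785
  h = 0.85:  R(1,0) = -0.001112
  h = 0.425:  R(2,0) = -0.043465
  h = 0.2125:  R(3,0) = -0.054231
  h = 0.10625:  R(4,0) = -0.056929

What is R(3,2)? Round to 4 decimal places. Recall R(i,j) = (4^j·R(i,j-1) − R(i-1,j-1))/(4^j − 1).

-0.0578

Richardson extrapolation on the trapezoidal column (denominator 4−1=3):
R(2,1) = (4·(-0.043465) − (-0.001112)) / 3 = -0.057583
R(3,1) = -0.054231 + (-0.054231 − (-0.043465))/3 = -0.057820
R(3,2) = -0.057820 + (-0.057820 − (-0.057583))/15 = -0.057836
(Column j=1 coincides with Simpson's rule on the same nodes.)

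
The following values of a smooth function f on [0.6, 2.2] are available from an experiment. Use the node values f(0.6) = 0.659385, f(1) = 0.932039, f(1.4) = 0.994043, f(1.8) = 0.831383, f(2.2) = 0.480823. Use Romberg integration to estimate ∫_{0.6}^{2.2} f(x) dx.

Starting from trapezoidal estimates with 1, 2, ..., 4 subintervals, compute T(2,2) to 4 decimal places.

T(0,0) (trapezoid, 1 panel, h=1.6000): 0.912166
T(1,0) (trapezoid, 2 panels, h=0.8000): 1.251318
T(2,0) (trapezoid, 4 panels, h=0.4000): 1.331028
T(1,1) = 1.251318 + (1.251318 − 0.912166)/3 = 1.364369
T(2,1) = 1.331028 + (1.331028 − 1.251318)/3 = 1.357598
T(2,2) = 1.357598 + (1.357598 − 1.364369)/15 = 1.357147

1.3571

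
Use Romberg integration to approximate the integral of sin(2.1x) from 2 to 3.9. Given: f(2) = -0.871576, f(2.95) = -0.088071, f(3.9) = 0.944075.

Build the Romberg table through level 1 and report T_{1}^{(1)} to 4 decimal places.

-0.0886

T_{0}^{(0)} (trapezoid, 1 panel, h=1.9000): 0.068874
T_{1}^{(0)} (trapezoid, 2 panels, h=0.9500): -0.049230
T_{1}^{(1)} = -0.049230 + (-0.049230 − 0.068874)/3 = -0.088598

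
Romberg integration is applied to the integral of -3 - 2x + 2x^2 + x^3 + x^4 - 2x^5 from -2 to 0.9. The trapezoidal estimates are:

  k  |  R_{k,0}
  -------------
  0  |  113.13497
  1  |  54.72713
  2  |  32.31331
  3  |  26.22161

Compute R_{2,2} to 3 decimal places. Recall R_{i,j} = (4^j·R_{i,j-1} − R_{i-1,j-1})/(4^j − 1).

Richardson extrapolation on the trapezoidal column (denominator 4−1=3):
R_{1,1} = (4·54.72713 − 113.13497) / 3 = 35.25785
R_{2,1} = (4·32.31331 − 54.72713) / 3 = 24.84204
R_{2,2} = 24.84204 + (24.84204 − 35.25785)/15 = 24.14765

24.148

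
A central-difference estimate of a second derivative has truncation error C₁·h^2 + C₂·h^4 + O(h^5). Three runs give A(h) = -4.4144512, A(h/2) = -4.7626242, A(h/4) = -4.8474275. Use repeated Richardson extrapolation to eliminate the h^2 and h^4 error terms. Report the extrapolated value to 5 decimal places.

-4.87550

First eliminate the h^2 term (factor 2^2 = 4):
  B₁ = (4·(-4.7626242) − (-4.4144512))/3 = -4.8786819
  B₂ = (4·(-4.8474275) − (-4.7626242))/3 = -4.8756953
Then eliminate the h^4 term (factor 2^4 = 16):
  (16·(-4.8756953) − (-4.8786819))/15 = -4.8754962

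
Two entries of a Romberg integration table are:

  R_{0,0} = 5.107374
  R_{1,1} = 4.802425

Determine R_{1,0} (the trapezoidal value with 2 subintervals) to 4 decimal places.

From R_{1,1} = (4·R_{1,0} − R_{0,0})/3, solve for R_{1,0}:
4·R_{1,0} = 3·4.802425 + 5.107374 = 19.514649
R_{1,0} = 4.878662

4.8787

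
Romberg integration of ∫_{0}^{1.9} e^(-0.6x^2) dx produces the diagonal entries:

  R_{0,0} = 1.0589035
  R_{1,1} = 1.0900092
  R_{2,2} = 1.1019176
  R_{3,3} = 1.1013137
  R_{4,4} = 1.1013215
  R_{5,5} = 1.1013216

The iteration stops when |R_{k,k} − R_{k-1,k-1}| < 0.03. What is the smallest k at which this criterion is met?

|R_{1,1} − R_{0,0}| = 0.0311057 ≥ 0.03
|R_{2,2} − R_{1,1}| = 0.0119084 < 0.03

k = 2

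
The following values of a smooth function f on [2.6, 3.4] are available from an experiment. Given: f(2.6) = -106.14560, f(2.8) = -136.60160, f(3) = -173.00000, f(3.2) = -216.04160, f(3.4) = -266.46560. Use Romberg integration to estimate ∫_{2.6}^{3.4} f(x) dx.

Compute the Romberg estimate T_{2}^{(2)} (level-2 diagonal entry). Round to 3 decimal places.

T_{0}^{(0)} (trapezoid, 1 panel, h=0.8000): -149.04448
T_{1}^{(0)} (trapezoid, 2 panels, h=0.4000): -143.72224
T_{2}^{(0)} (trapezoid, 4 panels, h=0.2000): -142.38976
T_{1}^{(1)} = -143.72224 + (-143.72224 − (-149.04448))/3 = -141.94816
T_{2}^{(1)} = -142.38976 + (-142.38976 − (-143.72224))/3 = -141.94560
T_{2}^{(2)} = -141.94560 + (-141.94560 − (-141.94816))/15 = -141.94543

-141.945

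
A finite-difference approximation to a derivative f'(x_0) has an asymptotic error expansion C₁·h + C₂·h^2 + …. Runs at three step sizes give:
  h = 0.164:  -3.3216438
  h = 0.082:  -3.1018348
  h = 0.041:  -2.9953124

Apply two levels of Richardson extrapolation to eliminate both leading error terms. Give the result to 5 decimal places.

-2.89104

First eliminate the h term (factor 2^1 = 2):
  B₁ = (2·(-3.1018348) − (-3.3216438))/1 = -2.8820258
  B₂ = (2·(-2.9953124) − (-3.1018348))/1 = -2.8887900
Then eliminate the h^2 term (factor 2^2 = 4):
  (4·(-2.8887900) − (-2.8820258))/3 = -2.8910447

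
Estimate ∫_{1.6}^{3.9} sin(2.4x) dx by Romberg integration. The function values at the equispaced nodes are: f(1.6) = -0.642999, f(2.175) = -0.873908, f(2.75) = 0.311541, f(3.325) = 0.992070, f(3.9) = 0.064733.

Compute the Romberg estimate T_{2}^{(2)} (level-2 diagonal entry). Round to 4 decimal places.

0.0887

T_{0}^{(0)} (trapezoid, 1 panel, h=2.3000): -0.665006
T_{1}^{(0)} (trapezoid, 2 panels, h=1.1500): 0.025769
T_{2}^{(0)} (trapezoid, 4 panels, h=0.5750): 0.080828
T_{1}^{(1)} = 0.025769 + (0.025769 − (-0.665006))/3 = 0.256027
T_{2}^{(1)} = 0.080828 + (0.080828 − 0.025769)/3 = 0.099181
T_{2}^{(2)} = 0.099181 + (0.099181 − 0.256027)/15 = 0.088725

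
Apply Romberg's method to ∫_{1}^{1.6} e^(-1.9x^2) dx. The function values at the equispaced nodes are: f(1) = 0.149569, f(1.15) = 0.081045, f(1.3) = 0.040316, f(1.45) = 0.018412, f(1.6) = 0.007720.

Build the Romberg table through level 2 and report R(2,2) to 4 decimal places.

0.0318

R(0,0) (trapezoid, 1 panel, h=0.6000): 0.047187
R(1,0) (trapezoid, 2 panels, h=0.3000): 0.035688
R(2,0) (trapezoid, 4 panels, h=0.1500): 0.032763
R(1,1) = 0.035688 + (0.035688 − 0.047187)/3 = 0.031855
R(2,1) = 0.032763 + (0.032763 − 0.035688)/3 = 0.031788
R(2,2) = 0.031788 + (0.031788 − 0.031855)/15 = 0.031784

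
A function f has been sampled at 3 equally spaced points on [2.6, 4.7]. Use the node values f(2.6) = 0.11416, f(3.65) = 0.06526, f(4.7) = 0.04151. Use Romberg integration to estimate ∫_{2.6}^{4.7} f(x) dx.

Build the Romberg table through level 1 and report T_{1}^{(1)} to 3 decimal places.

T_{0}^{(0)} (trapezoid, 1 panel, h=2.1000): 0.16345
T_{1}^{(0)} (trapezoid, 2 panels, h=1.0500): 0.15025
T_{1}^{(1)} = 0.15025 + (0.15025 − 0.16345)/3 = 0.14585

0.146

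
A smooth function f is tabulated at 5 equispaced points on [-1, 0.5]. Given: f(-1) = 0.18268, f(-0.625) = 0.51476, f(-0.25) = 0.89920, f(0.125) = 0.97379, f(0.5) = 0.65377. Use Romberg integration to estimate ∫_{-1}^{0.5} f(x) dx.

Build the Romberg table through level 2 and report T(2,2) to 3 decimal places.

1.071

T(0,0) (trapezoid, 1 panel, h=1.5000): 0.62734
T(1,0) (trapezoid, 2 panels, h=0.7500): 0.98807
T(2,0) (trapezoid, 4 panels, h=0.3750): 1.05224
T(1,1) = 0.98807 + (0.98807 − 0.62734)/3 = 1.10831
T(2,1) = 1.05224 + (1.05224 − 0.98807)/3 = 1.07363
T(2,2) = 1.07363 + (1.07363 − 1.10831)/15 = 1.07132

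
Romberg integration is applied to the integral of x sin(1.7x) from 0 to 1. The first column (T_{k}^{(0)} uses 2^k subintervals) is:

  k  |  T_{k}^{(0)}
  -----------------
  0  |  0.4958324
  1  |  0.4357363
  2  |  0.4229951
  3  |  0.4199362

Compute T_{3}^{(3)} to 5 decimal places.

Richardson extrapolation on the trapezoidal column (denominator 4−1=3):
T_{1}^{(1)} = 0.4357363 + (0.4357363 − 0.4958324)/3 = 0.4157043
T_{2}^{(1)} = (4·0.4229951 − 0.4357363) / 3 = 0.4187480
T_{3}^{(1)} = (4·0.4199362 − 0.4229951) / 3 = 0.4189166
T_{2}^{(2)} = (16·0.4187480 − 0.4157043) / 15 = 0.4189509
T_{3}^{(2)} = (16·0.4189166 − 0.4187480) / 15 = 0.4189278
T_{3}^{(3)} = 0.4189278 + (0.4189278 − 0.4189509)/63 = 0.4189274

0.41893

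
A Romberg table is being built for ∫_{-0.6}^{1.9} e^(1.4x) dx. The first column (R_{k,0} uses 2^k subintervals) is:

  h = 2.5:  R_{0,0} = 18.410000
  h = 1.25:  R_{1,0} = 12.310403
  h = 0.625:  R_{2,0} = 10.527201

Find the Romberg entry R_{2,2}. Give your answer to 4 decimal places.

9.9098

Richardson extrapolation on the trapezoidal column (denominator 4−1=3):
R_{1,1} = (4·12.310403 − 18.410000) / 3 = 10.277204
R_{2,1} = (4·10.527201 − 12.310403) / 3 = 9.932800
R_{2,2} = (16·9.932800 − 10.277204) / 15 = 9.909840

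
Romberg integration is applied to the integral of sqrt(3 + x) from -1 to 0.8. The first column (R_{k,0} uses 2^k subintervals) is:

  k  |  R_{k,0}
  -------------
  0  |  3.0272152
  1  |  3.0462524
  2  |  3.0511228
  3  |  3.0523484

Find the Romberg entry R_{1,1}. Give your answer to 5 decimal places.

3.05260

R_{1,1} = 3.0462524 + (3.0462524 − 3.0272152)/3 = 3.0525981
(Column j=1 coincides with Simpson's rule on the same nodes.)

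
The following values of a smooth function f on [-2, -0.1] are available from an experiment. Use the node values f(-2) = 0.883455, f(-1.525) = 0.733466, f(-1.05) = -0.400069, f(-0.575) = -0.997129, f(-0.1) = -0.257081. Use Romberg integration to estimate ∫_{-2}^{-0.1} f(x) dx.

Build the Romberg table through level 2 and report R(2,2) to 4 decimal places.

R(0,0) (trapezoid, 1 panel, h=1.9000): 0.595055
R(1,0) (trapezoid, 2 panels, h=0.9500): -0.082538
R(2,0) (trapezoid, 4 panels, h=0.4750): -0.166509
R(1,1) = -0.082538 + (-0.082538 − 0.595055)/3 = -0.308402
R(2,1) = -0.166509 + (-0.166509 − (-0.082538))/3 = -0.194499
R(2,2) = -0.194499 + (-0.194499 − (-0.308402))/15 = -0.186905

-0.1869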